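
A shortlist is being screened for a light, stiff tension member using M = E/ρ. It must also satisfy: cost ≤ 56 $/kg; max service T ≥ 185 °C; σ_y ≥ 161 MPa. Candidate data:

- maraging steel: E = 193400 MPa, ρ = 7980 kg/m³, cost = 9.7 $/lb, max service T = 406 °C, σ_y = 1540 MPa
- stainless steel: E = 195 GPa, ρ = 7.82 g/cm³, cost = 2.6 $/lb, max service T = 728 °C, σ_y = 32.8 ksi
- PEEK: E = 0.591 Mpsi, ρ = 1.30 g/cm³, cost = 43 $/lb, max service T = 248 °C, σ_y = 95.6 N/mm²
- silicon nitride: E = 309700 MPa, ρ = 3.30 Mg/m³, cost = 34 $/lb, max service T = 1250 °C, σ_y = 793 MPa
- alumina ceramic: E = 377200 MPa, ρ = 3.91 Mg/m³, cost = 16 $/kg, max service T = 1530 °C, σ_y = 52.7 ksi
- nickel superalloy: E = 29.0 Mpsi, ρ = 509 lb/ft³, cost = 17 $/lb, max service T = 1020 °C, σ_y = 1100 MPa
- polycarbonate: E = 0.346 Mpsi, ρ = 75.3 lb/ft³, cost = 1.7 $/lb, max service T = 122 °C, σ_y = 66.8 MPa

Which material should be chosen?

Screen on constraints: cost ≤ 56 $/kg; max service T ≥ 185 °C; σ_y ≥ 161 MPa. Survivors: maraging steel, stainless steel, alumina ceramic, nickel superalloy.
Convert each candidate to consistent units, then evaluate M:
  maraging steel: E = 193.4 GPa, ρ = 7980 kg/m³
  stainless steel: E = 195.0 GPa, ρ = 7820 kg/m³
  alumina ceramic: E = 377.2 GPa, ρ = 3910 kg/m³
  nickel superalloy: E = 199.9 GPa, ρ = 8153 kg/m³
  alumina ceramic: M = 96.5 MN·m/kg
  stainless steel: M = 24.9 MN·m/kg
  nickel superalloy: M = 24.5 MN·m/kg
  maraging steel: M = 24.2 MN·m/kg
Highest index: alumina ceramic.

alumina ceramic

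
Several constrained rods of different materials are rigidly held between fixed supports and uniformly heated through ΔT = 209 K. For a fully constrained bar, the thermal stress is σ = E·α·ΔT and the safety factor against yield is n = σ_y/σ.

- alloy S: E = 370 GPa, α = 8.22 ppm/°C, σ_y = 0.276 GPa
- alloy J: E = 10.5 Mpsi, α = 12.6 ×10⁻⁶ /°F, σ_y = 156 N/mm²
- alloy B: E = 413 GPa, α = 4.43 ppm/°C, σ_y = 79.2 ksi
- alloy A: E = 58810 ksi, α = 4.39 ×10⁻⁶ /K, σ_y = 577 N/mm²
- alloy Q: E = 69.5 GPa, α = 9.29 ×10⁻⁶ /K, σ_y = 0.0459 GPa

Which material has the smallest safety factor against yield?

alloy Q

Converting E to GPa, α to ×10⁻⁶/K, σ_y to MPa, then σ and n for each:
  alloy S: E = 370.0, α = 8.22, σ_y = 276.0 → σ = 636 MPa, n = 0.434
  alloy J: E = 72.39, α = 22.7, σ_y = 156.0 → σ = 343 MPa, n = 0.455
  alloy B: E = 413.0, α = 4.43, σ_y = 546.1 → σ = 382 MPa, n = 1.43
  alloy A: E = 405.5, α = 4.39, σ_y = 577.0 → σ = 372 MPa, n = 1.55
  alloy Q: E = 69.50, α = 9.29, σ_y = 45.90 → σ = 135 MPa, n = 0.340
The minimum is alloy Q at n = 0.340.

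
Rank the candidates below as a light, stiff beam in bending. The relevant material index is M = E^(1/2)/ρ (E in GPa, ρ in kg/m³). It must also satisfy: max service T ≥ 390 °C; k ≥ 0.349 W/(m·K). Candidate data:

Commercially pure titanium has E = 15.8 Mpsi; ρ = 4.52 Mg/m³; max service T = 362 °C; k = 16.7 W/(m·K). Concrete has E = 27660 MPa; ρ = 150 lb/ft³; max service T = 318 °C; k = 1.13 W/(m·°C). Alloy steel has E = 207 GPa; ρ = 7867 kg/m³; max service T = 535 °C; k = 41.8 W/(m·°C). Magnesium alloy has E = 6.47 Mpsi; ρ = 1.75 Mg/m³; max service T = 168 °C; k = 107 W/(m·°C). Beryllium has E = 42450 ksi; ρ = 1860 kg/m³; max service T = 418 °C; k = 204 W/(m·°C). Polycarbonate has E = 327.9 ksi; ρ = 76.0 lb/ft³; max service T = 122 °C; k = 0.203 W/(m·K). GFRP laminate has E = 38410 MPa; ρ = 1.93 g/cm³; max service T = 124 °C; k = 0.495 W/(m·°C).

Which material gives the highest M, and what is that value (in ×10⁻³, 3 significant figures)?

Screen on constraints: max service T ≥ 390 °C; k ≥ 0.349 W/(m·K). Survivors: alloy steel, beryllium.
After converting to SI:
  alloy steel: E = 207.0 GPa, ρ = 7867 kg/m³
  beryllium: E = 292.7 GPa, ρ = 1860 kg/m³
  beryllium: M = 9.20×10⁻³
  alloy steel: M = 1.83×10⁻³
The maximum is for beryllium.

beryllium, M = 9.20×10⁻³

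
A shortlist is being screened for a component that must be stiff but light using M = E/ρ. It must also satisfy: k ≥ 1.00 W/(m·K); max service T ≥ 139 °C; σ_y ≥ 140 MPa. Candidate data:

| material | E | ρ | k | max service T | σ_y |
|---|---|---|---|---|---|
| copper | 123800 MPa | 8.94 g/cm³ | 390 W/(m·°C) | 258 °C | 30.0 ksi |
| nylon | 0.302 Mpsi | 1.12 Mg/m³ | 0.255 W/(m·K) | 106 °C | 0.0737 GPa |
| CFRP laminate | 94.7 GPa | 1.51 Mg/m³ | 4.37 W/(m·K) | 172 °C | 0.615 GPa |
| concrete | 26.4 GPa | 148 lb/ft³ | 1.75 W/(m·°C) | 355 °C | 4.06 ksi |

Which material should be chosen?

CFRP laminate

Screen on constraints: k ≥ 1.00 W/(m·K); max service T ≥ 139 °C; σ_y ≥ 140 MPa. Survivors: copper, CFRP laminate.
Normalizing units and computing the index:
  copper: E = 123.8 GPa, ρ = 8940 kg/m³
  CFRP laminate: E = 94.70 GPa, ρ = 1510 kg/m³
  CFRP laminate: M = 62.7 MN·m/kg
  copper: M = 13.8 MN·m/kg
CFRP laminate ranks first.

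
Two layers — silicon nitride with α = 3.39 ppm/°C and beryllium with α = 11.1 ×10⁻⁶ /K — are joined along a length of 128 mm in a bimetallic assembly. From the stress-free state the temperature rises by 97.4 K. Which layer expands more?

α(silicon nitride) = 3.39×10⁻⁶/K vs α(beryllium) = 11.1×10⁻⁶/K.
Higher α expands more for the same ΔT: beryllium.

beryllium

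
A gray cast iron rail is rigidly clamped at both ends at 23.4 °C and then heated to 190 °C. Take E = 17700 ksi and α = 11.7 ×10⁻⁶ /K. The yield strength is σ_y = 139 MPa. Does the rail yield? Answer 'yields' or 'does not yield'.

yields

E = 17700 ksi = 122.0 GPa.
ΔT = 166.6 K. Constrained thermal stress σ = E·α·ΔT = 122.0×10³ MPa × 11.7×10⁻⁶ × 166.6 = 238 MPa (compressive).
Compare to σ_y = 139 MPa: σ ≥ σ_y, so it yields.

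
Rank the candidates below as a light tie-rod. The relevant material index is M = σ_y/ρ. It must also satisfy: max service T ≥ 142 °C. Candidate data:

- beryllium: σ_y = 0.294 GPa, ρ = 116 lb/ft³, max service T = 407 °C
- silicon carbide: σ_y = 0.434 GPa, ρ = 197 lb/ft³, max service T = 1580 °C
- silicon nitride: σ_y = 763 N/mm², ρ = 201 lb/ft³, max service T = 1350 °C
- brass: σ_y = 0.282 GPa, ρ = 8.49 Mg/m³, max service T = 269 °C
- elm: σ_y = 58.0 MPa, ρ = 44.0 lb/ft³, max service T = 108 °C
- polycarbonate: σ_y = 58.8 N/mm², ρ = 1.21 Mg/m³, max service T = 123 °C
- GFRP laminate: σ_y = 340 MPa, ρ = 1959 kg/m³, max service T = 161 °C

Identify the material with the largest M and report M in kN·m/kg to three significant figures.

silicon nitride, M = 237 kN·m/kg

Screen on constraints: max service T ≥ 142 °C. Survivors: beryllium, silicon carbide, silicon nitride, brass, GFRP laminate.
Normalizing units and computing the index:
  beryllium: σ_y = 294.0 MPa, ρ = 1858 kg/m³
  silicon carbide: σ_y = 434.0 MPa, ρ = 3156 kg/m³
  silicon nitride: σ_y = 763.0 MPa, ρ = 3220 kg/m³
  brass: σ_y = 282.0 MPa, ρ = 8490 kg/m³
  GFRP laminate: σ_y = 340.0 MPa, ρ = 1959 kg/m³
  silicon nitride: M = 237 kN·m/kg
  GFRP laminate: M = 174 kN·m/kg
  beryllium: M = 158 kN·m/kg
  silicon carbide: M = 138 kN·m/kg
  brass: M = 33.2 kN·m/kg
Silicon nitride ranks first.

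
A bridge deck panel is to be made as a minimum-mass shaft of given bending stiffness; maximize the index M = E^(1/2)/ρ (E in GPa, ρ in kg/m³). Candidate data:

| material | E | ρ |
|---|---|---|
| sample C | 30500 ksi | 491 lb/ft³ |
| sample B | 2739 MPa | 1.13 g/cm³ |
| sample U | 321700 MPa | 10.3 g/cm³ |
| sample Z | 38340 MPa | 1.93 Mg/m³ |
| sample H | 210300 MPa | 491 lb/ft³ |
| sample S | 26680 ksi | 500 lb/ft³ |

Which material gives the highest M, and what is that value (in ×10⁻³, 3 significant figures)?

After converting to SI:
  sample C: E = 210.3 GPa, ρ = 7865 kg/m³
  sample B: E = 2.739 GPa, ρ = 1130 kg/m³
  sample U: E = 321.7 GPa, ρ = 10300 kg/m³
  sample Z: E = 38.34 GPa, ρ = 1930 kg/m³
  sample H: E = 210.3 GPa, ρ = 7865 kg/m³
  sample S: E = 184.0 GPa, ρ = 8009 kg/m³
  sample Z: M = 3.21×10⁻³
  sample H: M = 1.84×10⁻³
  sample C: M = 1.84×10⁻³
  sample U: M = 1.74×10⁻³
  sample S: M = 1.69×10⁻³
  sample B: M = 1.46×10⁻³
Sample Z has the largest M.

sample Z, M = 3.21×10⁻³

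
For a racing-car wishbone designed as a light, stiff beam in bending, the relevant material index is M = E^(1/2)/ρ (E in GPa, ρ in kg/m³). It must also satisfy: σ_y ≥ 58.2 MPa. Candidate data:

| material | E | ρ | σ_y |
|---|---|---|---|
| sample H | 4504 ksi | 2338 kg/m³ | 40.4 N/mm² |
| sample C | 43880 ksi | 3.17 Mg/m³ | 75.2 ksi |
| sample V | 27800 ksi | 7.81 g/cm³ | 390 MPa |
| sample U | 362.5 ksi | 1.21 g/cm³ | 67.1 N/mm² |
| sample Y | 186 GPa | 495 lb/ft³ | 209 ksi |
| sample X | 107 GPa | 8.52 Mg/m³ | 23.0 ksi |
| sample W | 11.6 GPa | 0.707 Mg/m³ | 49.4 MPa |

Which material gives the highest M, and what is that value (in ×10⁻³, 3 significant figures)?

sample C, M = 5.49×10⁻³

Screen on constraints: σ_y ≥ 58.2 MPa. Survivors: sample C, sample V, sample U, sample Y, sample X.
Normalizing units and computing the index:
  sample C: E = 302.5 GPa, ρ = 3170 kg/m³
  sample V: E = 191.7 GPa, ρ = 7810 kg/m³
  sample U: E = 2.499 GPa, ρ = 1210 kg/m³
  sample Y: E = 186.0 GPa, ρ = 7929 kg/m³
  sample X: E = 107.0 GPa, ρ = 8520 kg/m³
  sample C: M = 5.49×10⁻³
  sample V: M = 1.77×10⁻³
  sample Y: M = 1.72×10⁻³
  sample U: M = 1.31×10⁻³
  sample X: M = 1.21×10⁻³
The maximum is for sample C.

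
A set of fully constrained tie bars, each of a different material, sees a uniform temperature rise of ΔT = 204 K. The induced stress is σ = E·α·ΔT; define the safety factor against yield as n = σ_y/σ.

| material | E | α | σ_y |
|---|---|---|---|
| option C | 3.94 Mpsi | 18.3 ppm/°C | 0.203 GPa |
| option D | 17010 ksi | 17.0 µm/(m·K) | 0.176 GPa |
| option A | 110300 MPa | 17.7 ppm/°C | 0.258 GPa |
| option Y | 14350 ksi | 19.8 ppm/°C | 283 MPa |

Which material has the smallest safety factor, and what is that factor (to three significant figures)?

Per material, after unit conversion:
  option C: E = 27.17, α = 18.3, σ_y = 203.0 → σ = 101 MPa, n = 2.00
  option D: E = 117.3, α = 17.0, σ_y = 176.0 → σ = 407 MPa, n = 0.433
  option A: E = 110.3, α = 17.7, σ_y = 258.0 → σ = 398 MPa, n = 0.648
  option Y: E = 98.94, α = 19.8, σ_y = 283.0 → σ = 400 MPa, n = 0.708
Smallest n: option D with n = 0.433.

option D, n = 0.433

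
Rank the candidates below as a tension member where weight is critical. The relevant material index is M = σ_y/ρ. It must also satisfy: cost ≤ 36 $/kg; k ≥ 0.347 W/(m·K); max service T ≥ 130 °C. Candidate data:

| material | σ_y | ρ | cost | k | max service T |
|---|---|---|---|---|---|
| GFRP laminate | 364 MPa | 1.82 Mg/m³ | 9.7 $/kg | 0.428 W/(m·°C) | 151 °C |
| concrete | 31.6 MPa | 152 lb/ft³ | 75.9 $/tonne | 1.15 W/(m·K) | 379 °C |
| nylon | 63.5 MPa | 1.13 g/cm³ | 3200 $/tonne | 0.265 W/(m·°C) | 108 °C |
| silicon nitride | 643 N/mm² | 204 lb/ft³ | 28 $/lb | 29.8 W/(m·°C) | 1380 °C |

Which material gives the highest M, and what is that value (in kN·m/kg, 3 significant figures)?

GFRP laminate, M = 200 kN·m/kg

Screen on constraints: cost ≤ 36 $/kg; k ≥ 0.347 W/(m·K); max service T ≥ 130 °C. Survivors: GFRP laminate, concrete.
After converting to SI:
  GFRP laminate: σ_y = 364.0 MPa, ρ = 1820 kg/m³
  concrete: σ_y = 31.60 MPa, ρ = 2435 kg/m³
  GFRP laminate: M = 200 kN·m/kg
  concrete: M = 13.0 kN·m/kg
The maximum is for GFRP laminate.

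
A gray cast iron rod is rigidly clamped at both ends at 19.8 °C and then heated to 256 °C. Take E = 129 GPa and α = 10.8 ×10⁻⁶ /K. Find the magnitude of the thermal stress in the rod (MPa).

ΔT = 236.2 K. Constrained thermal stress σ = E·α·ΔT = 129.0×10³ MPa × 10.8×10⁻⁶ × 236.2 = 329 MPa (compressive).

329 MPa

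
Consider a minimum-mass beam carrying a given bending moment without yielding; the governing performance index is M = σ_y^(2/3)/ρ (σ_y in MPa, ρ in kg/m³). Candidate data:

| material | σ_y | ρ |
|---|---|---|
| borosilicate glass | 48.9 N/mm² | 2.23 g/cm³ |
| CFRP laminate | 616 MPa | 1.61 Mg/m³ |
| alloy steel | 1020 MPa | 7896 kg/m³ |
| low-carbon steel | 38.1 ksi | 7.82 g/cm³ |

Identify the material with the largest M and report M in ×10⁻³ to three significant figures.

CFRP laminate, M = 45.0×10⁻³

In SI units:
  borosilicate glass: σ_y = 48.90 MPa, ρ = 2230 kg/m³
  CFRP laminate: σ_y = 616.0 MPa, ρ = 1610 kg/m³
  alloy steel: σ_y = 1020 MPa, ρ = 7896 kg/m³
  low-carbon steel: σ_y = 262.7 MPa, ρ = 7820 kg/m³
  CFRP laminate: M = 45.0×10⁻³
  alloy steel: M = 12.8×10⁻³
  borosilicate glass: M = 6.00×10⁻³
  low-carbon steel: M = 5.25×10⁻³
The maximum is for CFRP laminate.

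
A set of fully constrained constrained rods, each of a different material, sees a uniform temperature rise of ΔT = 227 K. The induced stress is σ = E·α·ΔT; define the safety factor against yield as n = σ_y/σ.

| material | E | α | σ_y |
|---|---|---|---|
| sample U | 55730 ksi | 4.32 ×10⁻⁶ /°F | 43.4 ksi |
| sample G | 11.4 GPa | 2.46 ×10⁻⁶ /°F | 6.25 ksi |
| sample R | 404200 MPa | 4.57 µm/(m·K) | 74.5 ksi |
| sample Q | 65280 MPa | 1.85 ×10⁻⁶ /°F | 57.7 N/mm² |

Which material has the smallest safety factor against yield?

sample U

Converting E to GPa, α to ×10⁻⁶/K, σ_y to MPa, then σ and n for each:
  sample U: E = 384.2, α = 7.78, σ_y = 299.2 → σ = 678 MPa, n = 0.441
  sample G: E = 11.40, α = 4.43, σ_y = 43.09 → σ = 11.5 MPa, n = 3.76
  sample R: E = 404.2, α = 4.57, σ_y = 513.7 → σ = 419 MPa, n = 1.23
  sample Q: E = 65.28, α = 3.33, σ_y = 57.70 → σ = 49.3 MPa, n = 1.17
The minimum is sample U at n = 0.441.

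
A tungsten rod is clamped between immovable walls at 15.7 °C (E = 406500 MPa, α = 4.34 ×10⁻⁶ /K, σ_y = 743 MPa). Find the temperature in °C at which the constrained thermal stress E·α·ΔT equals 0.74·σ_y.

E = 406500 MPa = 406.5 GPa.
E·α·ΔT = 549.8 MPa ⇒ ΔT = 549.8 / (406.5×10³ × 4.34×10⁻⁶) = 311.7 K.
T = 15.7 + 311.7 = 327.4 °C.

327 °C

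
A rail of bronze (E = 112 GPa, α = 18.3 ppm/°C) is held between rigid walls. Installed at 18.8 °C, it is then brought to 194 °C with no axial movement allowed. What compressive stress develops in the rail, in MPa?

ΔT = 175.2 K. Constrained thermal stress σ = E·α·ΔT = 112.0×10³ MPa × 18.3×10⁻⁶ × 175.2 = 359 MPa (compressive).

359 MPa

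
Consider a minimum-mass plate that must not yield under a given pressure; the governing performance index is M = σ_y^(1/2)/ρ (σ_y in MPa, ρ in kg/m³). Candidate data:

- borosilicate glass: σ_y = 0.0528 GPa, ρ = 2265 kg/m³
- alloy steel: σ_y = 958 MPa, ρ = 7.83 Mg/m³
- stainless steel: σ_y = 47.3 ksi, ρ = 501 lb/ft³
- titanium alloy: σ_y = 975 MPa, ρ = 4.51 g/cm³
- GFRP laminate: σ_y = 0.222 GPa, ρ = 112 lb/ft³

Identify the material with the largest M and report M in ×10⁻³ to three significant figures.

In SI units:
  borosilicate glass: σ_y = 52.80 MPa, ρ = 2265 kg/m³
  alloy steel: σ_y = 958.0 MPa, ρ = 7830 kg/m³
  stainless steel: σ_y = 326.1 MPa, ρ = 8025 kg/m³
  titanium alloy: σ_y = 975.0 MPa, ρ = 4510 kg/m³
  GFRP laminate: σ_y = 222.0 MPa, ρ = 1794 kg/m³
  GFRP laminate: M = 8.30×10⁻³
  titanium alloy: M = 6.92×10⁻³
  alloy steel: M = 3.95×10⁻³
  borosilicate glass: M = 3.21×10⁻³
  stainless steel: M = 2.25×10⁻³
GFRP laminate ranks first.

GFRP laminate, M = 8.30×10⁻³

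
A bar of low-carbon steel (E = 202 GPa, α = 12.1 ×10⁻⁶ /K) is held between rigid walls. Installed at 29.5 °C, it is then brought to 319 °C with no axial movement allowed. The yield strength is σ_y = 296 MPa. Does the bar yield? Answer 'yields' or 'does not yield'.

ΔT = 289.5 K. Constrained thermal stress σ = E·α·ΔT = 202.0×10³ MPa × 12.1×10⁻⁶ × 289.5 = 708 MPa (compressive).
Compare to σ_y = 296 MPa: σ ≥ σ_y, so it yields.

yields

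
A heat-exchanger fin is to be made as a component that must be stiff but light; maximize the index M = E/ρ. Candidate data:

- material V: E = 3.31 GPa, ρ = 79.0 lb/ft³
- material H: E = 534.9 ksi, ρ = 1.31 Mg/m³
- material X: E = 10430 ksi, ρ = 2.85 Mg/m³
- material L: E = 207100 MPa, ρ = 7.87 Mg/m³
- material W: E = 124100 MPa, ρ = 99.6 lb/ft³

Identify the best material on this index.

Putting every candidate on a common basis:
  material V: E = 3.310 GPa, ρ = 1265 kg/m³
  material H: E = 3.688 GPa, ρ = 1310 kg/m³
  material X: E = 71.91 GPa, ρ = 2850 kg/m³
  material L: E = 207.1 GPa, ρ = 7870 kg/m³
  material W: E = 124.1 GPa, ρ = 1595 kg/m³
  material W: M = 77.8 MN·m/kg
  material L: M = 26.3 MN·m/kg
  material X: M = 25.2 MN·m/kg
  material H: M = 2.82 MN·m/kg
  material V: M = 2.62 MN·m/kg
Highest index: material W.

material W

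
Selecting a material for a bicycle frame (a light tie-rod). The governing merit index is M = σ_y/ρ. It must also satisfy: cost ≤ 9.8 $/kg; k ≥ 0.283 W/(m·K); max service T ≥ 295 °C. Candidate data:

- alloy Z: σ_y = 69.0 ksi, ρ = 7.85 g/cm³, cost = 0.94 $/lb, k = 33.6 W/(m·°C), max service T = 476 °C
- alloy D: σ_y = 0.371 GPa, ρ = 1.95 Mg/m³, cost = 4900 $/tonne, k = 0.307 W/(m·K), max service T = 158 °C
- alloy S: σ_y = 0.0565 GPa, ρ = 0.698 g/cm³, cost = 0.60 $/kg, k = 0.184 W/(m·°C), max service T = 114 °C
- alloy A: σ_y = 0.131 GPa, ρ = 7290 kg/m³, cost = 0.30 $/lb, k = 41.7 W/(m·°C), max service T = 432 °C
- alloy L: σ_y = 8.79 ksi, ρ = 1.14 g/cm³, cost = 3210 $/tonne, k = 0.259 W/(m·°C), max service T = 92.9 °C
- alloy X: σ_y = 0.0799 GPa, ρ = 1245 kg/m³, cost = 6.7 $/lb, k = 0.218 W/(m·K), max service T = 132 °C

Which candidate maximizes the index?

Screen on constraints: cost ≤ 9.8 $/kg; k ≥ 0.283 W/(m·K); max service T ≥ 295 °C. Survivors: alloy Z, alloy A.
In SI units:
  alloy Z: σ_y = 475.7 MPa, ρ = 7850 kg/m³
  alloy A: σ_y = 131.0 MPa, ρ = 7290 kg/m³
  alloy Z: M = 60.6 kN·m/kg
  alloy A: M = 18.0 kN·m/kg
Highest index: alloy Z.

alloy Z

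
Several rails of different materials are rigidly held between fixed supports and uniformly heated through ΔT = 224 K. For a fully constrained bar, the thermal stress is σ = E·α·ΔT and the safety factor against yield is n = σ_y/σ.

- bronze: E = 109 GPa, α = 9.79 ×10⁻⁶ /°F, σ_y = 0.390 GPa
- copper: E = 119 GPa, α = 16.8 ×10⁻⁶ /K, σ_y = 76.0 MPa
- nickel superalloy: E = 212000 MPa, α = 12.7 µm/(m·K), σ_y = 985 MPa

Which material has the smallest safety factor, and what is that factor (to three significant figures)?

Converting E to GPa, α to ×10⁻⁶/K, σ_y to MPa, then σ and n for each:
  bronze: E = 109.0, α = 17.6, σ_y = 390.0 → σ = 430 MPa, n = 0.906
  copper: E = 119.0, α = 16.8, σ_y = 76.00 → σ = 448 MPa, n = 0.170
  nickel superalloy: E = 212.0, α = 12.7, σ_y = 985.0 → σ = 603 MPa, n = 1.63
Copper has the lowest safety factor, n = 0.170.

copper, n = 0.170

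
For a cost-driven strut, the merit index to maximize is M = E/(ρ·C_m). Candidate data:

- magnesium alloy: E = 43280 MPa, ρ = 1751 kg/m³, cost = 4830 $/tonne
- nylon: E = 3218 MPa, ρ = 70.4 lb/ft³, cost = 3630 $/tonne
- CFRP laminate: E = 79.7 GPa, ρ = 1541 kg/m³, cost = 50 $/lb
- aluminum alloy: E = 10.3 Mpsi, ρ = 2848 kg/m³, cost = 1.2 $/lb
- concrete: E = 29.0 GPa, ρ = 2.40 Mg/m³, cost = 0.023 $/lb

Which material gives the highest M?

Convert each candidate to consistent units, then evaluate M:
  magnesium alloy: E = 43.28 GPa, ρ = 1751 kg/m³, cost = 4.830 $/kg
  nylon: E = 3.218 GPa, ρ = 1128 kg/m³, cost = 3.630 $/kg
  CFRP laminate: E = 79.70 GPa, ρ = 1541 kg/m³, cost = 110.2 $/kg
  aluminum alloy: E = 71.02 GPa, ρ = 2848 kg/m³, cost = 2.646 $/kg
  concrete: E = 29.00 GPa, ρ = 2400 kg/m³, cost = 0.05071 $/kg
  concrete: M = 238 MN·m per $
  aluminum alloy: M = 9.43 MN·m per $
  magnesium alloy: M = 5.12 MN·m per $
  nylon: M = 0.786 MN·m per $
  CFRP laminate: M = 0.469 MN·m per $
Highest index: concrete.

concrete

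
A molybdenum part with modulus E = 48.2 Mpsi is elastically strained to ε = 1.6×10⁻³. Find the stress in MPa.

532 MPa

E = 48.2 Mpsi = 332.3 GPa.
σ = E·ε = 332300 MPa × 1.6×10⁻³ = 532 MPa.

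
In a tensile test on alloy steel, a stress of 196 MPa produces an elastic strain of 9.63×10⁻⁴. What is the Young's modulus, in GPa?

E = σ/ε = 196 MPa / 9.63×10⁻⁴ = 203500 MPa = 204 GPa.

204 GPa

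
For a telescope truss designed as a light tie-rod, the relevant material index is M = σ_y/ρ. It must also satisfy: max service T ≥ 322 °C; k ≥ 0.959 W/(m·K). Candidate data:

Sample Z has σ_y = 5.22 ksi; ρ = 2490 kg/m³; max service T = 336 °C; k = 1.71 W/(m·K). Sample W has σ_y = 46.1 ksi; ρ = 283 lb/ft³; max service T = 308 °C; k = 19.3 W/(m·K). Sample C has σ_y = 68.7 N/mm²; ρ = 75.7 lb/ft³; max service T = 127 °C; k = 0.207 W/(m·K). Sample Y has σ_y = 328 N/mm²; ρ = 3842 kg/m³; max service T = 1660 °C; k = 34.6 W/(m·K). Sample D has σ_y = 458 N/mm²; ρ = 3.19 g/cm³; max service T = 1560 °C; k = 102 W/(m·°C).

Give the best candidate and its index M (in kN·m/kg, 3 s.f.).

sample D, M = 144 kN·m/kg

Screen on constraints: max service T ≥ 322 °C; k ≥ 0.959 W/(m·K). Survivors: sample Z, sample Y, sample D.
Convert each candidate to consistent units, then evaluate M:
  sample Z: σ_y = 35.99 MPa, ρ = 2490 kg/m³
  sample Y: σ_y = 328.0 MPa, ρ = 3842 kg/m³
  sample D: σ_y = 458.0 MPa, ρ = 3190 kg/m³
  sample D: M = 144 kN·m/kg
  sample Y: M = 85.4 kN·m/kg
  sample Z: M = 14.5 kN·m/kg
Highest index: sample D.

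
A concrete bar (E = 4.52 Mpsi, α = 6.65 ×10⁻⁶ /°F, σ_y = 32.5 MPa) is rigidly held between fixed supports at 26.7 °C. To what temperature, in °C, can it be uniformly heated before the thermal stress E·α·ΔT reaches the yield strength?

114 °C

E = 4.52 Mpsi = 31.16 GPa.
α = 6.65×10⁻⁶/°F × 9/5 = 12.0×10⁻⁶/K.
E·α·ΔT = 32.50 MPa ⇒ ΔT = 32.50 / (31.16×10³ × 12.0×10⁻⁶) = 87.12 K.
T = 26.7 + 87.12 = 113.8 °C.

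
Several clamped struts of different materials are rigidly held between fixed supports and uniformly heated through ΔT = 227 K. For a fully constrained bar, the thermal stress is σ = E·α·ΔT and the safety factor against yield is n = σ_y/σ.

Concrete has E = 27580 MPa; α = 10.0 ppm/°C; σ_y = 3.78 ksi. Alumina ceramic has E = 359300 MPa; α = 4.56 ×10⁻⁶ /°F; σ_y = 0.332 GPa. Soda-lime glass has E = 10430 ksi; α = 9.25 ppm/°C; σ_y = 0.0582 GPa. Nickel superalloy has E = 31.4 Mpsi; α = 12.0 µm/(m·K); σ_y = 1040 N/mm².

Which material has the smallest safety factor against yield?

Converting E to GPa, α to ×10⁻⁶/K, σ_y to MPa, then σ and n for each:
  concrete: E = 27.58, α = 10.0, σ_y = 26.06 → σ = 62.6 MPa, n = 0.416
  alumina ceramic: E = 359.3, α = 8.21, σ_y = 332.0 → σ = 669 MPa, n = 0.496
  soda-lime glass: E = 71.91, α = 9.25, σ_y = 58.20 → σ = 151 MPa, n = 0.385
  nickel superalloy: E = 216.5, α = 12.0, σ_y = 1040 → σ = 590 MPa, n = 1.76
Soda-lime glass has the lowest safety factor, n = 0.385.

soda-lime glass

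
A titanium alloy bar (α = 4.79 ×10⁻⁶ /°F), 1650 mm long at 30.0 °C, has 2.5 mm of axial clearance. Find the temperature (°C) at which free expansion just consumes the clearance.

α = 4.79×10⁻⁶/°F × 9/5 = 8.62×10⁻⁶/K.
α·L₀·ΔT = 2.5 mm ⇒ ΔT = 2.5 / (8.62×10⁻⁶ × 1650.0) = 175.7 K.
T = 30.0 + 175.7 = 205.7 °C.

206 °C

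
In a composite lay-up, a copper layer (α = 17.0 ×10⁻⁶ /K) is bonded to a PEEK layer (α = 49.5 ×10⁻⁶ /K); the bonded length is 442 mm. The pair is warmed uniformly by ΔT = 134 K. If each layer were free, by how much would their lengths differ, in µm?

Δα = |17.0 − 49.5|×10⁻⁶/K = 32.5×10⁻⁶/K.
ΔL_mismatch = Δα·L·ΔT = 32.5×10⁻⁶ × 442.0 mm × 134.0 K = 1920 µm.

1920 µm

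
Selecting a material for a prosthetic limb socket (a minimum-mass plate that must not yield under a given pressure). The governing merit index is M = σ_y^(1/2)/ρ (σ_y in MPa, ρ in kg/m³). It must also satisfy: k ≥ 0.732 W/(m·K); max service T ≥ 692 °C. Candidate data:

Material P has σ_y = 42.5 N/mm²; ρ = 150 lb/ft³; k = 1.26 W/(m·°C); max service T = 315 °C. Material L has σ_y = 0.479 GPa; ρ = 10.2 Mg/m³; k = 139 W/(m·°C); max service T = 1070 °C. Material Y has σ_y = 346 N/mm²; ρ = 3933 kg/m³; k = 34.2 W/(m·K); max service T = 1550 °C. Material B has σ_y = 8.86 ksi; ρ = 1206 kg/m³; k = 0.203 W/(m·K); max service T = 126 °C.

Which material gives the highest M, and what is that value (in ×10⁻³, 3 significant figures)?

Screen on constraints: k ≥ 0.732 W/(m·K); max service T ≥ 692 °C. Survivors: material L, material Y.
After converting to SI:
  material L: σ_y = 479.0 MPa, ρ = 10200 kg/m³
  material Y: σ_y = 346.0 MPa, ρ = 3933 kg/m³
  material Y: M = 4.73×10⁻³
  material L: M = 2.15×10⁻³
The maximum is for material Y.

material Y, M = 4.73×10⁻³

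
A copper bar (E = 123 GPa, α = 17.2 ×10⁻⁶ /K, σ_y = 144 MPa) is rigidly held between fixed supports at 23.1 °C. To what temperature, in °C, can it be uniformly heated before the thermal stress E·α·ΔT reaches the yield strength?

91.2 °C

E·α·ΔT = 144.0 MPa ⇒ ΔT = 144.0 / (123.0×10³ × 17.2×10⁻⁶) = 68.07 K.
T = 23.1 + 68.07 = 91.17 °C.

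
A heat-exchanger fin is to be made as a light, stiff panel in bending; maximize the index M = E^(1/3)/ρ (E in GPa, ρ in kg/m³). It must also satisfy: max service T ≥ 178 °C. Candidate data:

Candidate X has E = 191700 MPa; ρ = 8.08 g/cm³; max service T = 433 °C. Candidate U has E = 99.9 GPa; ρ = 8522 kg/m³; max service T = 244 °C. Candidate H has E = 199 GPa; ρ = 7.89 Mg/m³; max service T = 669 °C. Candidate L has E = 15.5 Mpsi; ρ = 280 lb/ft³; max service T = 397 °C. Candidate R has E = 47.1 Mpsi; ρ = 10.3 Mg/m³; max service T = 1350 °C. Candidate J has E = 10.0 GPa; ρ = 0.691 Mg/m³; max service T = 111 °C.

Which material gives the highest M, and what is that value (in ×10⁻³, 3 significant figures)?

candidate L, M = 1.06×10⁻³

Screen on constraints: max service T ≥ 178 °C. Survivors: candidate X, candidate U, candidate H, candidate L, candidate R.
After converting to SI:
  candidate X: E = 191.7 GPa, ρ = 8080 kg/m³
  candidate U: E = 99.90 GPa, ρ = 8522 kg/m³
  candidate H: E = 199.0 GPa, ρ = 7890 kg/m³
  candidate L: E = 106.9 GPa, ρ = 4485 kg/m³
  candidate R: E = 324.7 GPa, ρ = 10300 kg/m³
  candidate L: M = 1.06×10⁻³
  candidate H: M = 0.740×10⁻³
  candidate X: M = 0.714×10⁻³
  candidate R: M = 0.667×10⁻³
  candidate U: M = 0.544×10⁻³
The maximum is for candidate L.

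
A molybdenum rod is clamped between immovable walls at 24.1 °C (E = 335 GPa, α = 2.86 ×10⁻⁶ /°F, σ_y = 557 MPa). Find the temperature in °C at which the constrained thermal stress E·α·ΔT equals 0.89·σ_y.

α = 2.86×10⁻⁶/°F × 9/5 = 5.15×10⁻⁶/K.
E·α·ΔT = 495.7 MPa ⇒ ΔT = 495.7 / (335.0×10³ × 5.15×10⁻⁶) = 287.4 K.
T = 24.1 + 287.4 = 311.5 °C.

312 °C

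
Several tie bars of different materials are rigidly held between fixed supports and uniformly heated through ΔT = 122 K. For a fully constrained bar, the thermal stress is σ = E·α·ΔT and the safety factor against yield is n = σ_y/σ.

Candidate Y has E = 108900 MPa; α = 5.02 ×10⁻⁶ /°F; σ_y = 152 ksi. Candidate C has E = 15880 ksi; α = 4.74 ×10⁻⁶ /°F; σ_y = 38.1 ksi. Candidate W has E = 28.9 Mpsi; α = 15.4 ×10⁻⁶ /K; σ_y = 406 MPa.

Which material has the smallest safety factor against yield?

candidate W

Converting E to GPa, α to ×10⁻⁶/K, σ_y to MPa, then σ and n for each:
  candidate Y: E = 108.9, α = 9.04, σ_y = 1048 → σ = 120 MPa, n = 8.73
  candidate C: E = 109.5, α = 8.53, σ_y = 262.7 → σ = 114 MPa, n = 2.30
  candidate W: E = 199.3, α = 15.4, σ_y = 406.0 → σ = 374 MPa, n = 1.08
Smallest n: candidate W with n = 1.08.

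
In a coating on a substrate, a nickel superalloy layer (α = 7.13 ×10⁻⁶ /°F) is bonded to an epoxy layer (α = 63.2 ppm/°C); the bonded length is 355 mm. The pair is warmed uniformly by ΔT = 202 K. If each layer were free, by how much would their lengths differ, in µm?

3610 µm

nickel superalloy: α = 7.13×10⁻⁶/°F × 9/5 = 12.8×10⁻⁶/K.
Δα = |12.8 − 63.2|×10⁻⁶/K = 50.4×10⁻⁶/K.
ΔL_mismatch = Δα·L·ΔT = 50.4×10⁻⁶ × 355.0 mm × 202.0 K = 3610 µm.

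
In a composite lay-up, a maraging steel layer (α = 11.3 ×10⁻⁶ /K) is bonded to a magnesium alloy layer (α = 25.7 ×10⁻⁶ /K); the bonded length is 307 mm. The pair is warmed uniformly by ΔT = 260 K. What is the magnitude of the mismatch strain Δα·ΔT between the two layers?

Δα = |11.3 − 25.7|×10⁻⁶/K = 14.4×10⁻⁶/K.
Mismatch strain = Δα·ΔT = 14.4×10⁻⁶ × 260.0 = 3.74×10⁻³.

3.74×10⁻³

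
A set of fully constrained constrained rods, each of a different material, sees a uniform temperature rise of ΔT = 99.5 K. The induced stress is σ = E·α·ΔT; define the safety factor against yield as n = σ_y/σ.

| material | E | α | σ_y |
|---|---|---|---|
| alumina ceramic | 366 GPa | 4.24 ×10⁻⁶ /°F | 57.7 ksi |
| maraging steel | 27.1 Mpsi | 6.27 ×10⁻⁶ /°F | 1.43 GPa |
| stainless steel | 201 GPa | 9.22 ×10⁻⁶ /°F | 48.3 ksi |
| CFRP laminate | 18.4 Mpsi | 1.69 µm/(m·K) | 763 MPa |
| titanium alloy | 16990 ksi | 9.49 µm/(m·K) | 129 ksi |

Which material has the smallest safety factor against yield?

Converting E to GPa, α to ×10⁻⁶/K, σ_y to MPa, then σ and n for each:
  alumina ceramic: E = 366.0, α = 7.63, σ_y = 397.8 → σ = 278 MPa, n = 1.43
  maraging steel: E = 186.8, α = 11.3, σ_y = 1430 → σ = 210 MPa, n = 6.82
  stainless steel: E = 201.0, α = 16.6, σ_y = 333.0 → σ = 332 MPa, n = 1.00
  CFRP laminate: E = 126.9, α = 1.69, σ_y = 763.0 → σ = 21.3 MPa, n = 35.8
  titanium alloy: E = 117.1, α = 9.49, σ_y = 889.4 → σ = 111 MPa, n = 8.04
Smallest n: stainless steel with n = 1.00.

stainless steel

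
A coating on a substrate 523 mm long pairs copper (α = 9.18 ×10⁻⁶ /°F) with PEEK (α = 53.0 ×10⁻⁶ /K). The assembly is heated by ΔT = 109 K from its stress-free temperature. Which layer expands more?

copper: α = 9.18×10⁻⁶/°F × 9/5 = 16.5×10⁻⁶/K.
α(copper) = 16.5×10⁻⁶/K vs α(PEEK) = 53.0×10⁻⁶/K.
Higher α expands more for the same ΔT: PEEK.

PEEK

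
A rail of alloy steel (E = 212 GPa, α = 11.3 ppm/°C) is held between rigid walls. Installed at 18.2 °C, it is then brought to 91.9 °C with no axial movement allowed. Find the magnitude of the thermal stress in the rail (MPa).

177 MPa

ΔT = 73.70 K. Constrained thermal stress σ = E·α·ΔT = 212.0×10³ MPa × 11.3×10⁻⁶ × 73.70 = 177 MPa (compressive).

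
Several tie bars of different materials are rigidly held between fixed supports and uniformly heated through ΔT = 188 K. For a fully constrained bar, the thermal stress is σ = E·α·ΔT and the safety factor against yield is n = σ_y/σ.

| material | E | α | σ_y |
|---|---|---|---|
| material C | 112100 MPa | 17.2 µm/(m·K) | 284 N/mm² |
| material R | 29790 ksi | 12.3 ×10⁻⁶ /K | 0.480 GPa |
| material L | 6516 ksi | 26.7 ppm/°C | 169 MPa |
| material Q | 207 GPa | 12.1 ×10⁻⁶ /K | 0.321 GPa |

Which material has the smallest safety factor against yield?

Converting E to GPa, α to ×10⁻⁶/K, σ_y to MPa, then σ and n for each:
  material C: E = 112.1, α = 17.2, σ_y = 284.0 → σ = 362 MPa, n = 0.783
  material R: E = 205.4, α = 12.3, σ_y = 480.0 → σ = 475 MPa, n = 1.01
  material L: E = 44.93, α = 26.7, σ_y = 169.0 → σ = 226 MPa, n = 0.749
  material Q: E = 207.0, α = 12.1, σ_y = 321.0 → σ = 471 MPa, n = 0.682
Smallest n: material Q with n = 0.682.

material Q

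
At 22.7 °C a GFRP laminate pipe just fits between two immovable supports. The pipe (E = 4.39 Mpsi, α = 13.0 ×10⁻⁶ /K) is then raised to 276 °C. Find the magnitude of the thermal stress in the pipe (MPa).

E = 4.39 Mpsi = 30.27 GPa.
ΔT = 253.3 K. Constrained thermal stress σ = E·α·ΔT = 30.27×10³ MPa × 13.0×10⁻⁶ × 253.3 = 99.7 MPa (compressive).

99.7 MPa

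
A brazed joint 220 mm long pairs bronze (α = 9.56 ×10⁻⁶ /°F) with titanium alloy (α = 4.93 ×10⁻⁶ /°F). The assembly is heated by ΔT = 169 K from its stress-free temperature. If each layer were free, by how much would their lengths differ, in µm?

bronze: α = 9.56×10⁻⁶/°F × 9/5 = 17.2×10⁻⁶/K.
titanium alloy: α = 4.93×10⁻⁶/°F × 9/5 = 8.87×10⁻⁶/K.
Δα = |17.2 − 8.87|×10⁻⁶/K = 8.33×10⁻⁶/K.
ΔL_mismatch = Δα·L·ΔT = 8.33×10⁻⁶ × 220.0 mm × 169.0 K = 310 µm.

310 µm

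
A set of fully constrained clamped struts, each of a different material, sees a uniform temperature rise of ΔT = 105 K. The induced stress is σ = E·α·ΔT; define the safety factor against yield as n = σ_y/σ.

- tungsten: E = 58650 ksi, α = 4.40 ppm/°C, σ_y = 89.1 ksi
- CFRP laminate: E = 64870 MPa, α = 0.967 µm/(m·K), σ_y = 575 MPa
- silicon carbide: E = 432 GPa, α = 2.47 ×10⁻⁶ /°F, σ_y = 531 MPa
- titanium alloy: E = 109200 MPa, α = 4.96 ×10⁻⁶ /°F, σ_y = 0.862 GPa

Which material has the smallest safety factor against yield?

silicon carbide

In consistent units (E in GPa, α in ×10⁻⁶/K, σ_y in MPa):
  tungsten: E = 404.4, α = 4.40, σ_y = 614.3 → σ = 187 MPa, n = 3.29
  CFRP laminate: E = 64.87, α = 0.967, σ_y = 575.0 → σ = 6.59 MPa, n = 87.3
  silicon carbide: E = 432.0, α = 4.45, σ_y = 531.0 → σ = 202 MPa, n = 2.63
  titanium alloy: E = 109.2, α = 8.93, σ_y = 862.0 → σ = 102 MPa, n = 8.42
Silicon carbide has the lowest safety factor, n = 2.63.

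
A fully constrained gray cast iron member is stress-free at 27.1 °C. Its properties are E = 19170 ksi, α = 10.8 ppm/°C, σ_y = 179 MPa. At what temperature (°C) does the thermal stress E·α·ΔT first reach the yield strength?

152 °C

E = 19170 ksi = 132.2 GPa.
E·α·ΔT = 179.0 MPa ⇒ ΔT = 179.0 / (132.2×10³ × 10.8×10⁻⁶) = 125.4 K.
T = 27.1 + 125.4 = 152.5 °C.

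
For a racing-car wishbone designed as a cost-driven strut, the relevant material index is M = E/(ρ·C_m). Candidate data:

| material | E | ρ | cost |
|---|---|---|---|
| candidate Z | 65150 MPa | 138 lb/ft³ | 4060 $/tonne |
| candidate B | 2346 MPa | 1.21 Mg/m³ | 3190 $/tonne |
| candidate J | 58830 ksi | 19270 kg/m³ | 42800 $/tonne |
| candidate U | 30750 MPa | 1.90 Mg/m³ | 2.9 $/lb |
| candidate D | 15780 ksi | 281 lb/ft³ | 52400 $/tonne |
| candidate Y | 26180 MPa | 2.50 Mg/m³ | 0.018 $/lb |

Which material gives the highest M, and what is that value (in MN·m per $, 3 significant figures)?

candidate Y, M = 264 MN·m per $

Convert each candidate to consistent units, then evaluate M:
  candidate Z: E = 65.15 GPa, ρ = 2211 kg/m³, cost = 4.060 $/kg
  candidate B: E = 2.346 GPa, ρ = 1210 kg/m³, cost = 3.190 $/kg
  candidate J: E = 405.6 GPa, ρ = 19270 kg/m³, cost = 42.80 $/kg
  candidate U: E = 30.75 GPa, ρ = 1900 kg/m³, cost = 6.393 $/kg
  candidate D: E = 108.8 GPa, ρ = 4501 kg/m³, cost = 52.40 $/kg
  candidate Y: E = 26.18 GPa, ρ = 2500 kg/m³, cost = 0.03968 $/kg
  candidate Y: M = 264 MN·m per $
  candidate Z: M = 7.26 MN·m per $
  candidate U: M = 2.53 MN·m per $
  candidate B: M = 0.608 MN·m per $
  candidate J: M = 0.492 MN·m per $
  candidate D: M = 0.461 MN·m per $
The maximum is for candidate Y.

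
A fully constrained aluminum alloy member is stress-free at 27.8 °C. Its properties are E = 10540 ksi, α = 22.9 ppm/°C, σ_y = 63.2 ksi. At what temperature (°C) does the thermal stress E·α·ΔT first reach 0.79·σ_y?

E = 10540 ksi = 72.67 GPa.
σ_y = 63.2 ksi = 435.7 MPa.
E·α·ΔT = 344.2 MPa ⇒ ΔT = 344.2 / (72.67×10³ × 22.9×10⁻⁶) = 206.9 K.
T = 27.8 + 206.9 = 234.7 °C.

235 °C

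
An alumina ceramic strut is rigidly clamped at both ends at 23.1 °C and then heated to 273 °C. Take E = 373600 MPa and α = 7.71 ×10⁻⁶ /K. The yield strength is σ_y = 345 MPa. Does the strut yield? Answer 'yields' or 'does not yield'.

yields

E = 373600 MPa = 373.6 GPa.
ΔT = 249.9 K. Constrained thermal stress σ = E·α·ΔT = 373.6×10³ MPa × 7.71×10⁻⁶ × 249.9 = 720 MPa (compressive).
Compare to σ_y = 345 MPa: σ ≥ σ_y, so it yields.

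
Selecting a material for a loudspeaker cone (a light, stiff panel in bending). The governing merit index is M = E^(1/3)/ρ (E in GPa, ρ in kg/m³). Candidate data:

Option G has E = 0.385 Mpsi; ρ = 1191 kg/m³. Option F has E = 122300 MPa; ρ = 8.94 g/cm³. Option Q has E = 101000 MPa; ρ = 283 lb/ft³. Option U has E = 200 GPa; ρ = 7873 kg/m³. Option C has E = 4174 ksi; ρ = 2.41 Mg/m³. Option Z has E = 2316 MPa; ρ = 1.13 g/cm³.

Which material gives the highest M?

option C

Normalizing units and computing the index:
  option G: E = 2.654 GPa, ρ = 1191 kg/m³
  option F: E = 122.3 GPa, ρ = 8940 kg/m³
  option Q: E = 101.0 GPa, ρ = 4533 kg/m³
  option U: E = 200.0 GPa, ρ = 7873 kg/m³
  option C: E = 28.78 GPa, ρ = 2410 kg/m³
  option Z: E = 2.316 GPa, ρ = 1130 kg/m³
  option C: M = 1.27×10⁻³
  option Z: M = 1.17×10⁻³
  option G: M = 1.16×10⁻³
  option Q: M = 1.03×10⁻³
  option U: M = 0.743×10⁻³
  option F: M = 0.555×10⁻³
Highest index: option C.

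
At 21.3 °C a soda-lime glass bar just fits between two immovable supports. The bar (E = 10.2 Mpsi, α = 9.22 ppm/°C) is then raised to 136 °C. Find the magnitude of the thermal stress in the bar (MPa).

74.4 MPa

E = 10.2 Mpsi = 70.33 GPa.
ΔT = 114.7 K. Constrained thermal stress σ = E·α·ΔT = 70.33×10³ MPa × 9.22×10⁻⁶ × 114.7 = 74.4 MPa (compressive).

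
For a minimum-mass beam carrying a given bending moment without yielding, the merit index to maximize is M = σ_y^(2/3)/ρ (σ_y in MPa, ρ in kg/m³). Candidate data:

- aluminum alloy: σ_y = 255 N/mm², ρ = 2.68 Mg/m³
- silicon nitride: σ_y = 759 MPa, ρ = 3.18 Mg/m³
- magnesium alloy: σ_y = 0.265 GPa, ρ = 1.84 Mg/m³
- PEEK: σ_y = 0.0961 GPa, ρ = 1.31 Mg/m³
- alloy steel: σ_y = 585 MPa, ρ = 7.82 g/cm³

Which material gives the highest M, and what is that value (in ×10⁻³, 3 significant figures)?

In SI units:
  aluminum alloy: σ_y = 255.0 MPa, ρ = 2680 kg/m³
  silicon nitride: σ_y = 759.0 MPa, ρ = 3180 kg/m³
  magnesium alloy: σ_y = 265.0 MPa, ρ = 1840 kg/m³
  PEEK: σ_y = 96.10 MPa, ρ = 1310 kg/m³
  alloy steel: σ_y = 585.0 MPa, ρ = 7820 kg/m³
  silicon nitride: M = 26.2×10⁻³
  magnesium alloy: M = 22.4×10⁻³
  PEEK: M = 16.0×10⁻³
  aluminum alloy: M = 15.0×10⁻³
  alloy steel: M = 8.94×10⁻³
Highest index: silicon nitride.

silicon nitride, M = 26.2×10⁻³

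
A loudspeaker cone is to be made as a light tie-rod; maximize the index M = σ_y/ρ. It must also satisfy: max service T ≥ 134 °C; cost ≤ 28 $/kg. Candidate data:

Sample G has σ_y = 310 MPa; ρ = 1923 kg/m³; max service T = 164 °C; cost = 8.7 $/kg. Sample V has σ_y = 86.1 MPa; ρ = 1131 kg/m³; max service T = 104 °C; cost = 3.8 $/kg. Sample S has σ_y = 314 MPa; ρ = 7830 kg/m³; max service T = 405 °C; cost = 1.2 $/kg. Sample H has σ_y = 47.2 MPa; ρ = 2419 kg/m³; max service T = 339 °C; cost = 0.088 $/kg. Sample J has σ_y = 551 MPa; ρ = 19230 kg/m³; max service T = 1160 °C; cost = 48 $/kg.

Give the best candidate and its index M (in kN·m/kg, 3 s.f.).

Screen on constraints: max service T ≥ 134 °C; cost ≤ 28 $/kg. Survivors: sample G, sample S, sample H.
Evaluate M for each candidate:
  sample G: M = 161 kN·m/kg
  sample S: M = 40.1 kN·m/kg
  sample H: M = 19.5 kN·m/kg
The maximum is for sample G.

sample G, M = 161 kN·m/kg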